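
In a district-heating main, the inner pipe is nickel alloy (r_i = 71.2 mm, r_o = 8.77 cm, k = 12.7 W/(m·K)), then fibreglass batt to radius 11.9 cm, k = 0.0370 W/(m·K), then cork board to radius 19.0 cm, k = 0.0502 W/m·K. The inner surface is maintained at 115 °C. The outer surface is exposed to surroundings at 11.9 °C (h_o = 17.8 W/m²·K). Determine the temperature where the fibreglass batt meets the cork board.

T = 67.3 °C

Treat each layer as a resistance in series:
  R'_nickel alloy = ln(0.0877/0.0712)/(2πk) = 0.2084/(2π·12.7) = 0.002612 m·K/W
  R'_fibreglass batt = ln(0.119/0.0877)/(2πk) = 0.3052/(2π·0.0370) = 1.313 m·K/W
  R'_cork board = ln(0.190/0.119)/(2πk) = 0.4679/(2π·0.0502) = 1.483 m·K/W
  R'_conv,out = 1/(2πr h) = 1/(2π·0.190·17.8) = 0.04706 m·K/W
ΣR = 0.002612 + 1.313 + 1.483 + 0.04706 = 2.846 m·K/W
Q' = ΔT/ΣR = (115 °C − 11.9 °C)/2.846 = 36.23 W/m
From the inner boundary to the fibreglass batt/cork board interface, ΣR_partial = 1.316 m·K/W.
T_interface = T_in − Q'·ΣR_partial = 115 °C − (36.23)(1.316) = 67.3 °C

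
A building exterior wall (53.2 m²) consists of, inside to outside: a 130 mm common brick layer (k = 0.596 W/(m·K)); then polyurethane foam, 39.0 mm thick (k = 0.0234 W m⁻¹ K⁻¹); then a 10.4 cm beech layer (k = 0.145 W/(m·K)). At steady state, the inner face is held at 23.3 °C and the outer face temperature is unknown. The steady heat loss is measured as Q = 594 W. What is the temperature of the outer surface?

Sum the resistances:
  R_common brick = L/(kA) = 0.130/(0.596·53.2) = 0.004100 K/W
  R_polyurethane foam = L/(kA) = 0.0390/(0.0234·53.2) = 0.03133 K/W
  R_beech = L/(kA) = 0.104/(0.145·53.2) = 0.01348 K/W
ΣR = 0.04891 K/W
ΔT = Q·ΣR = 594 × 0.04891 = 29.05 K
Heat flows outward, so T_out = T_in − ΔT = 23.3 − 29.05 = -5.75 °C

T_out = -5.75 °C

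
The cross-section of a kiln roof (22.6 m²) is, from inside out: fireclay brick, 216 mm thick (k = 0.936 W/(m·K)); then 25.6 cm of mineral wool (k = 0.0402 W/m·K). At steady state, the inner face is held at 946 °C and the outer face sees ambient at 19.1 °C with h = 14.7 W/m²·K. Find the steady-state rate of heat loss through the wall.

Q = 3.14 kW

Series thermal resistances, inner to outer:
  R_fireclay brick = L/(kA) = 0.216/(0.936·22.6) = 0.01021 K/W
  R_mineral wool = L/(kA) = 0.256/(0.0402·22.6) = 0.2818 K/W
  R_conv,out = 1/(hA) = 1/(14.7·22.6) = 0.003010 K/W
ΣR = 0.01021 + 0.2818 + 0.003010 = 0.2950 K/W
Q = ΔT/ΣR = (946 °C − 19.1 °C)/0.2950 = 3140 W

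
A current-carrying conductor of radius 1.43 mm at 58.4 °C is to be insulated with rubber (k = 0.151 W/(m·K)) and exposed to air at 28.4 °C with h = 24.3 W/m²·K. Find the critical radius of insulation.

r_cr = 0.621 cm

For a cylinder, r_cr = k_ins/h = 0.151/24.3 = 0.00621 m = 0.621 cm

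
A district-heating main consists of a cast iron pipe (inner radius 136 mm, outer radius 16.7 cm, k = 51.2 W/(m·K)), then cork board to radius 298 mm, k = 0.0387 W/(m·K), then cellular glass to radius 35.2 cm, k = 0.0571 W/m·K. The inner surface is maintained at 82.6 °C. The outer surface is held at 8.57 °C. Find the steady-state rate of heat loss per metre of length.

Q' = 26.0 W/m

Series thermal resistances, inner to outer:
  R'_cast iron = ln(0.167/0.136)/(2πk) = 0.2053/(2π·51.2) = 6.383×10^-4 m·K/W
  R'_cork board = ln(0.298/0.167)/(2πk) = 0.5791/(2π·0.0387) = 2.382 m·K/W
  R'_cellular glass = ln(0.352/0.298)/(2πk) = 0.1665/(2π·0.0571) = 0.4642 m·K/W
ΣR = 6.383×10^-4 + 2.382 + 0.4642 = 2.847 m·K/W
Q' = ΔT/ΣR = (82.6 °C − 8.57 °C)/2.847 = 26.0 W/m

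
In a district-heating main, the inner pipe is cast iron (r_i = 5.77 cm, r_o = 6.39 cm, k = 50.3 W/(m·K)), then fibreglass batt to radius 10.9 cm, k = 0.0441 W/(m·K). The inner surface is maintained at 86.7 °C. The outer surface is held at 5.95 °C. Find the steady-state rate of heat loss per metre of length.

Treat each layer as a resistance in series:
  R'_cast iron = ln(0.0639/0.0577)/(2πk) = 0.1021/(2π·50.3) = 3.229×10^-4 m·K/W
  R'_fibreglass batt = ln(0.109/0.0639)/(2πk) = 0.5340/(2π·0.0441) = 1.927 m·K/W
ΣR = 3.229×10^-4 + 1.927 = 1.927 m·K/W
Q' = ΔT/ΣR = (86.7 °C − 5.95 °C)/1.927 = 41.9 W/m

Q' = 41.9 W/m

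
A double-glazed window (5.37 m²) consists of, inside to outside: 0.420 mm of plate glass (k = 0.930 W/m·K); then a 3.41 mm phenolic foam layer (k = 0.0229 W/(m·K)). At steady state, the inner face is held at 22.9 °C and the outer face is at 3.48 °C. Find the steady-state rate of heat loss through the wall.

Q = 698 W

Treat each layer as a resistance in series:
  R_plate glass = L/(kA) = 4.20×10^-4/(0.930·5.37) = 8.410×10^-5 K/W
  R_phenolic foam = L/(kA) = 0.00341/(0.0229·5.37) = 0.02773 K/W
ΣR = 8.410×10^-5 + 0.02773 = 0.02781 K/W
Q = ΔT/ΣR = (22.9 °C − 3.48 °C)/0.02781 = 698 W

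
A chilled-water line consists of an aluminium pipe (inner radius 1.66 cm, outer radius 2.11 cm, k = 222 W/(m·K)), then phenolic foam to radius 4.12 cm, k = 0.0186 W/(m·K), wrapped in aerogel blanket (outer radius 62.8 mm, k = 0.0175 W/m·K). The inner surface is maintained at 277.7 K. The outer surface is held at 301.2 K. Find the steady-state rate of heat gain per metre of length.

Q' = 2.46 W/m

Resistance network (inner→outer):
  R'_aluminium = ln(0.0211/0.0166)/(2πk) = 0.2399/(2π·222) = 1.720×10^-4 m·K/W
  R'_phenolic foam = ln(0.0412/0.0211)/(2πk) = 0.6692/(2π·0.0186) = 5.726 m·K/W
  R'_aerogel blanket = ln(0.0628/0.0412)/(2πk) = 0.4215/(2π·0.0175) = 3.834 m·K/W
ΣR = 1.720×10^-4 + 5.726 + 3.834 = 9.560 m·K/W
Q' = ΔT/ΣR = (277.7 K − 301.2 K)/9.560 = -2.46 W/m
(Negative Q' ⇒ heat flows inward; heat gain = 2.46 W/m.)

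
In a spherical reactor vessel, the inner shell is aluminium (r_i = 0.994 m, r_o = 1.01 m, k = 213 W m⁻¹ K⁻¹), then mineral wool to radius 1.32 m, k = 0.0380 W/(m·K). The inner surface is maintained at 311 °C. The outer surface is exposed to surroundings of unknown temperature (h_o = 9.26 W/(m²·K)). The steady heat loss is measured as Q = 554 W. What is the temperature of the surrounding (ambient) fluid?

T_out = 38.5 °C

Sum the resistances:
  R_aluminium = (1/0.994 − 1/1.01)/(4πk) = 0.01594/(4π·213) = 5.954×10^-6 K/W
  R_mineral wool = (1/1.01 − 1/1.32)/(4πk) = 0.2325/(4π·0.0380) = 0.4869 K/W
  R_conv,out = 1/(4πr²h) = 1/(4π·1.32²·9.26) = 0.004932 K/W
ΣR = 0.4919 K/W
ΔT = Q·ΣR = 554 × 0.4919 = 272.5 K
Heat flows outward, so T_out = T_in − ΔT = 311 − 272.5 = 38.5 °C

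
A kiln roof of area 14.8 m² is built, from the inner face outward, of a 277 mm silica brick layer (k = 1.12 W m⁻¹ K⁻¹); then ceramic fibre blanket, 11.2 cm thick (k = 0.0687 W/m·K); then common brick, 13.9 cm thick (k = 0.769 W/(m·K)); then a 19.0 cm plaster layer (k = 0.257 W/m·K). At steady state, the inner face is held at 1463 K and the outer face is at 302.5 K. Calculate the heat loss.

Q = 6140 W

Series thermal resistances, inner to outer:
  R_silica brick = L/(kA) = 0.277/(1.12·14.8) = 0.01671 K/W
  R_ceramic fibre blanket = L/(kA) = 0.112/(0.0687·14.8) = 0.1102 K/W
  R_common brick = L/(kA) = 0.139/(0.769·14.8) = 0.01221 K/W
  R_plaster = L/(kA) = 0.190/(0.257·14.8) = 0.04995 K/W
ΣR = 0.01671 + 0.1102 + 0.01221 + 0.04995 = 0.1891 K/W
Q = ΔT/ΣR = (1463 K − 302.5 K)/0.1891 = 6140 W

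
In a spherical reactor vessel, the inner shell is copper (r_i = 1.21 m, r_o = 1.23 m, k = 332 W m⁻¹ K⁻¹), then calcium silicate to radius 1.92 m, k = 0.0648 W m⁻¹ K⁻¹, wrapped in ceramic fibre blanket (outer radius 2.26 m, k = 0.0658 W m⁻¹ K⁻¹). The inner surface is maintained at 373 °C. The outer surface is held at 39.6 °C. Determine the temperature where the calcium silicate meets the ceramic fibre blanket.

Series thermal resistances, inner to outer:
  R_copper = (1/1.21 − 1/1.23)/(4πk) = 0.01344/(4π·332) = 3.221×10^-6 K/W
  R_calcium silicate = (1/1.23 − 1/1.92)/(4πk) = 0.2922/(4π·0.0648) = 0.3588 K/W
  R_ceramic fibre blanket = (1/1.92 − 1/2.26)/(4πk) = 0.07836/(4π·0.0658) = 0.09476 K/W
ΣR = 3.221×10^-6 + 0.3588 + 0.09476 = 0.4536 K/W
Q = ΔT/ΣR = (373 °C − 39.6 °C)/0.4536 = 735.0 W
From the inner boundary to the calcium silicate/ceramic fibre blanket interface, ΣR_partial = 0.3588 K/W.
T_interface = T_in − Q·ΣR_partial = 373 °C − (735.0)(0.3588) = 109 °C

T = 109 °C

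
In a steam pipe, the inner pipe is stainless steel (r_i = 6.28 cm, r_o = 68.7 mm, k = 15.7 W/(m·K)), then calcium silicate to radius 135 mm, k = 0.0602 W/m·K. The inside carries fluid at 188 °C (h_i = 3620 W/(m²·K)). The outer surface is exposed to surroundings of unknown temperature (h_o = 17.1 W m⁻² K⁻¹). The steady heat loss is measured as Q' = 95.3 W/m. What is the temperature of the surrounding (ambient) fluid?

Sum the resistances:
  R'_conv,in = 1/(2πr h) = 1/(2π·0.0628·3620) = 7.001×10^-4 m·K/W
  R'_stainless steel = ln(0.0687/0.0628)/(2πk) = 0.08979/(2π·15.7) = 9.103×10^-4 m·K/W
  R'_calcium silicate = ln(0.135/0.0687)/(2πk) = 0.6755/(2π·0.0602) = 1.786 m·K/W
  R'_conv,out = 1/(2πr h) = 1/(2π·0.135·17.1) = 0.06894 m·K/W
ΣR = 1.856 m·K/W
ΔT = Q'·ΣR = 95.3 × 1.856 = 176.9 K
Heat flows outward, so T_out = T_in − ΔT = 188 − 176.9 = 11.1 °C

T_out = 11.1 °C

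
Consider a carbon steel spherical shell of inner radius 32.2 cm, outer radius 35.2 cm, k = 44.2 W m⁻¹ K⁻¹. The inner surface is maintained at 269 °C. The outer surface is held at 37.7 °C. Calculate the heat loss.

Q = 485 kW

Q = 4πk·ΔT/(1/r₁ − 1/r₂) = 4π × 44.2 × 231.3 / (1/0.322 − 1/0.352) = 4.85×10^5 W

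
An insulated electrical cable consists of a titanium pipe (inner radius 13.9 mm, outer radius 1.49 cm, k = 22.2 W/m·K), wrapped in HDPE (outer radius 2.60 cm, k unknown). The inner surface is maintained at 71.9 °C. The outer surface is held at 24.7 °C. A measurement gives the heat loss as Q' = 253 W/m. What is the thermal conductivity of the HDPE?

k = 0.476 W/m·K

ΣR = ΔT/Q' = |71.9 − 24.7|/253 = 0.1866 m·K/W
Known resistances:
  R'_titanium = ln(0.0149/0.0139)/(2πk) = 0.06947/(2π·22.2) = 4.981×10^-4 m·K/W
R_HDPE = ΣR − ΣR_known = 0.1866 − 4.981×10^-4 = 0.1861 m·K/W
ln(r₂/r₁)/(2πk) = 0.1861 ⇒ k = 0.5567/(2π·0.1861) = 0.476 W/m·K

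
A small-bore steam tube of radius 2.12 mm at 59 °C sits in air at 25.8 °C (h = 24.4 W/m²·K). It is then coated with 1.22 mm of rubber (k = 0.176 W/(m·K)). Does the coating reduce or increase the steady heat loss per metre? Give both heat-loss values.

Critical radius for a cylinder: r_cr = k/h = 0.00721 m = 0.721 cm.
Outer radius after coating: r₂ = 0.00212 + 0.00122 = 0.00334 m.
Since r₁ < r_cr and r₂ ≤ r_cr, the coating moves toward the maximum at r_cr — heat loss rises.
Bare: R = 1/(2πr₁h) = 3.077 m·K/W; Q = 33.2/3.077 = 10.8 W/m.
Coated: R = R_cond + R_conv = 2.364 m·K/W; Q = 33.2/2.364 = 14.0 W/m.

increases: 10.8 → 14.0 W/m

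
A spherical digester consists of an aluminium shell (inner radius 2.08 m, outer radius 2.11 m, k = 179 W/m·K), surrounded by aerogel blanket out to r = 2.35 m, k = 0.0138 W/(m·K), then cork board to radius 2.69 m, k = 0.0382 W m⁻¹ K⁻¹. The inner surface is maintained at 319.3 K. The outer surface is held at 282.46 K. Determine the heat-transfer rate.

Treat each layer as a resistance in series:
  R_aluminium = (1/2.08 − 1/2.11)/(4πk) = 0.006836/(4π·179) = 3.039×10^-6 K/W
  R_aerogel blanket = (1/2.11 − 1/2.35)/(4πk) = 0.04840/(4π·0.0138) = 0.2791 K/W
  R_cork board = (1/2.35 − 1/2.69)/(4πk) = 0.05378/(4π·0.0382) = 0.1120 K/W
ΣR = 3.039×10^-6 + 0.2791 + 0.1120 = 0.3911 K/W
Q = ΔT/ΣR = (319.3 K − 282.46 K)/0.3911 = 94.2 W

Q = 94.2 W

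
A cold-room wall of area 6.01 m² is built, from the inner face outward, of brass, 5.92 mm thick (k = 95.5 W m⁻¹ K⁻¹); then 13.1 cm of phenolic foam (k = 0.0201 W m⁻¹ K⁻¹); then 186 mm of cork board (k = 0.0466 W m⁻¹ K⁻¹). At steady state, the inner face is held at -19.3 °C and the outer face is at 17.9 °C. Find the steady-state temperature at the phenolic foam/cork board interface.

Series thermal resistances, inner to outer:
  R_brass = L/(kA) = 0.00592/(95.5·6.01) = 1.031×10^-5 K/W
  R_phenolic foam = L/(kA) = 0.131/(0.0201·6.01) = 1.084 K/W
  R_cork board = L/(kA) = 0.186/(0.0466·6.01) = 0.6641 K/W
ΣR = 1.031×10^-5 + 1.084 + 0.6641 = 1.748 K/W
Q = ΔT/ΣR = (-19.3 °C − 17.9 °C)/1.748 = -21.28 W
From the inner boundary to the phenolic foam/cork board interface, ΣR_partial = 1.084 K/W.
T_interface = T_in − Q·ΣR_partial = -19.3 °C − (-21.28)(1.084) = 3.77 °C

T = 3.77 °C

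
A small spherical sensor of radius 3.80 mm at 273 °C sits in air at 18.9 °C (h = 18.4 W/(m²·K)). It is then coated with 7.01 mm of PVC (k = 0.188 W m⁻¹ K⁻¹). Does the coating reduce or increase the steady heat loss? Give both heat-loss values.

Critical radius for a sphere: r_cr = 2k/h = 0.0204 m = 2.04 cm.
Outer radius after coating: r₂ = 0.00380 + 0.00701 = 0.01081 m.
Since r₁ < r_cr and r₂ ≤ r_cr, the coating moves toward the maximum at r_cr — heat loss rises.
Bare: R = 1/(4πr₁²h) = 299.5 K/W; Q = 254.1/299.5 = 0.848 W.
Coated: R = R_cond + R_conv = 109.2 K/W; Q = 254.1/109.2 = 2.33 W.

increases: 0.848 → 2.33 W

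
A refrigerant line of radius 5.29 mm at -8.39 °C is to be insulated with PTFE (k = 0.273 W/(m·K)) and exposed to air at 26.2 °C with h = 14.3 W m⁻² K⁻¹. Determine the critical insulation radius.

r_cr = 1.91 cm

For a cylinder, r_cr = k_ins/h = 0.273/14.3 = 0.0191 m = 1.91 cm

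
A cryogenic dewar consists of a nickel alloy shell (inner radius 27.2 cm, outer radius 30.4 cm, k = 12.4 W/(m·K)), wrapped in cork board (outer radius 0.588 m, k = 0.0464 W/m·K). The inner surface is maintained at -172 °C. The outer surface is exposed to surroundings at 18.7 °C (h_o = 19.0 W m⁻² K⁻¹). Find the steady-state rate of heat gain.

Q = 69.6 W

Treat each layer as a resistance in series:
  R_nickel alloy = (1/0.272 − 1/0.304)/(4πk) = 0.3870/(4π·12.4) = 0.002484 K/W
  R_cork board = (1/0.304 − 1/0.588)/(4πk) = 1.589/(4π·0.0464) = 2.725 K/W
  R_conv,out = 1/(4πr²h) = 1/(4π·0.588²·19.0) = 0.01211 K/W
ΣR = 0.002484 + 2.725 + 0.01211 = 2.740 K/W
Q = ΔT/ΣR = (-172 °C − 18.7 °C)/2.740 = -69.6 W
(Negative Q ⇒ heat flows inward; heat gain = 69.6 W.)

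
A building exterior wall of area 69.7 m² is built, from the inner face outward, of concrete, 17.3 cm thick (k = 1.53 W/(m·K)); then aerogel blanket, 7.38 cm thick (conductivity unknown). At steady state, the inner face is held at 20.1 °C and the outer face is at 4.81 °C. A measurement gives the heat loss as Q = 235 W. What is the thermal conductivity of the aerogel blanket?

ΣR = ΔT/Q = |20.1 − 4.81|/235 = 0.06506 K/W
Known resistances:
  R_concrete = L/(kA) = 0.173/(1.53·69.7) = 0.001622 K/W
R_aerogel blanket = ΣR − ΣR_known = 0.06506 − 0.001622 = 0.06344 K/W
L/(kA) = 0.06344 ⇒ k = 0.0738/(0.06344·69.7) = 0.0167 W/m·K

k = 0.0167 W/m·K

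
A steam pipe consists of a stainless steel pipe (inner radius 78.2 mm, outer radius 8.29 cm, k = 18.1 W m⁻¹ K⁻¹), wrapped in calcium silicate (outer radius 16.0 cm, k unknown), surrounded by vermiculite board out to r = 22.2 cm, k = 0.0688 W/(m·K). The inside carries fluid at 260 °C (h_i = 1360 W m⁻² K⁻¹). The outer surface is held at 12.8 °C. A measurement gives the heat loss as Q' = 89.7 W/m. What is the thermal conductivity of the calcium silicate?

k = 0.0524 W/m·K

ΣR = ΔT/Q' = |260 − 12.8|/89.7 = 2.756 m·K/W
Known resistances:
  R'_conv,in = 1/(2πr h) = 1/(2π·0.0782·1360) = 0.001496 m·K/W
  R'_stainless steel = ln(0.0829/0.0782)/(2πk) = 0.05837/(2π·18.1) = 5.132×10^-4 m·K/W
  R'_vermiculite board = ln(0.222/0.160)/(2πk) = 0.3275/(2π·0.0688) = 0.7576 m·K/W
R_calcium silicate = ΣR − ΣR_known = 2.756 − 0.7596 = 1.996 m·K/W
ln(r₂/r₁)/(2πk) = 1.996 ⇒ k = 0.6575/(2π·1.996) = 0.0524 W/m·K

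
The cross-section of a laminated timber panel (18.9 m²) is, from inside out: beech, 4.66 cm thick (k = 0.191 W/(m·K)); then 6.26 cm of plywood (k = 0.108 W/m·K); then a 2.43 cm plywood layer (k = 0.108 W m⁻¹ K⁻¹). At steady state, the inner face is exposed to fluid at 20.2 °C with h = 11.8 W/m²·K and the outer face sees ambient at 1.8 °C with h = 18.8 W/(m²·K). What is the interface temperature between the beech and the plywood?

Resistance network (inner→outer):
  R_conv,in = 1/(hA) = 1/(11.8·18.9) = 0.004484 K/W
  R_beech = L/(kA) = 0.0466/(0.191·18.9) = 0.01291 K/W
  R_plywood = L/(kA) = 0.0626/(0.108·18.9) = 0.03067 K/W
  R_plywood = L/(kA) = 0.0243/(0.108·18.9) = 0.01190 K/W
  R_conv,out = 1/(hA) = 1/(18.8·18.9) = 0.002814 K/W
ΣR = 0.004484 + 0.01291 + 0.03067 + 0.01190 + 0.002814 = 0.06278 K/W
Q = ΔT/ΣR = (20.2 °C − 1.8 °C)/0.06278 = 293.1 W
From the inner boundary to the beech/plywood interface, ΣR_partial = 0.01739 K/W.
T_interface = T_in − Q·ΣR_partial = 20.2 °C − (293.1)(0.01739) = 15.1 °C

T = 15.1 °C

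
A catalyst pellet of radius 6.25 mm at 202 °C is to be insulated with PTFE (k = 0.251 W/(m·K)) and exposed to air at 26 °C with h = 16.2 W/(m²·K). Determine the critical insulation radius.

For a sphere, r_cr = 2k_ins/h = 2·0.251/16.2 = 0.0310 m = 3.10 cm

r_cr = 3.10 cm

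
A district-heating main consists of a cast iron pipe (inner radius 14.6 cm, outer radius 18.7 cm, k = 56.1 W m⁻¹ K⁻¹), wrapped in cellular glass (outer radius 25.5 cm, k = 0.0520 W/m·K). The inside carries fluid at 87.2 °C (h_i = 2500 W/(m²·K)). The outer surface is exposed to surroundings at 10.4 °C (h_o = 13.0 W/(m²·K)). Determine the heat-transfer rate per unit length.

Resistance network (inner→outer):
  R'_conv,in = 1/(2πr h) = 1/(2π·0.146·2500) = 4.360×10^-4 m·K/W
  R'_cast iron = ln(0.187/0.146)/(2πk) = 0.2475/(2π·56.1) = 7.022×10^-4 m·K/W
  R'_cellular glass = ln(0.255/0.187)/(2πk) = 0.3102/(2π·0.0520) = 0.9493 m·K/W
  R'_conv,out = 1/(2πr h) = 1/(2π·0.255·13.0) = 0.04801 m·K/W
ΣR = 4.360×10^-4 + 7.022×10^-4 + 0.9493 + 0.04801 = 0.9984 m·K/W
Q' = ΔT/ΣR = (87.2 °C − 10.4 °C)/0.9984 = 76.9 W/m

Q' = 76.9 W/m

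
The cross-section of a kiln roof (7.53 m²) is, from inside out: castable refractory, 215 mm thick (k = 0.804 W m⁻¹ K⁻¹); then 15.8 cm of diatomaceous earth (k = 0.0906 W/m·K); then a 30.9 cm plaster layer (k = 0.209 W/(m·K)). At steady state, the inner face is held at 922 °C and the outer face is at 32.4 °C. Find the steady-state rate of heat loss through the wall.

Q = 1920 W

Treat each layer as a resistance in series:
  R_castable refractory = L/(kA) = 0.215/(0.804·7.53) = 0.03551 K/W
  R_diatomaceous earth = L/(kA) = 0.158/(0.0906·7.53) = 0.2316 K/W
  R_plaster = L/(kA) = 0.309/(0.209·7.53) = 0.1963 K/W
ΣR = 0.03551 + 0.2316 + 0.1963 = 0.4634 K/W
Q = ΔT/ΣR = (922 °C − 32.4 °C)/0.4634 = 1920 W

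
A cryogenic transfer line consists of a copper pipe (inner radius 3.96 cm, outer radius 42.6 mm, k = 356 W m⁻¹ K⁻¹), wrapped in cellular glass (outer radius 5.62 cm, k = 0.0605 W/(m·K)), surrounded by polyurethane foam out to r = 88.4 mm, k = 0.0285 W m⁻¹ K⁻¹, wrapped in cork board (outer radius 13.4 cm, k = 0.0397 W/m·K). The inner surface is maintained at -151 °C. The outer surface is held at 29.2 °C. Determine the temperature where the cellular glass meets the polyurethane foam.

Resistance network (inner→outer):
  R'_copper = ln(0.0426/0.0396)/(2πk) = 0.07303/(2π·356) = 3.265×10^-5 m·K/W
  R'_cellular glass = ln(0.0562/0.0426)/(2πk) = 0.2771/(2π·0.0605) = 0.7289 m·K/W
  R'_polyurethane foam = ln(0.0884/0.0562)/(2πk) = 0.4530/(2π·0.0285) = 2.529 m·K/W
  R'_cork board = ln(0.134/0.0884)/(2πk) = 0.4160/(2π·0.0397) = 1.668 m·K/W
ΣR = 3.265×10^-5 + 0.7289 + 2.529 + 1.668 = 4.926 m·K/W
Q' = ΔT/ΣR = (-151 °C − 29.2 °C)/4.926 = -36.58 W/m
From the inner boundary to the cellular glass/polyurethane foam interface, ΣR_partial = 0.7289 m·K/W.
T_interface = T_in − Q'·ΣR_partial = -151 °C − (-36.58)(0.7289) = -124 °C

T = -124 °C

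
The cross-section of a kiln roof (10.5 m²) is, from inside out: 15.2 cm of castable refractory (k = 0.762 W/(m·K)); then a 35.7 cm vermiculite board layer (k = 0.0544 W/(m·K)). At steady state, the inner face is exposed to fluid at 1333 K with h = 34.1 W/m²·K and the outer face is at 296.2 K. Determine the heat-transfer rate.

Series thermal resistances, inner to outer:
  R_conv,in = 1/(hA) = 1/(34.1·10.5) = 0.002793 K/W
  R_castable refractory = L/(kA) = 0.152/(0.762·10.5) = 0.01900 K/W
  R_vermiculite board = L/(kA) = 0.357/(0.0544·10.5) = 0.6250 K/W
ΣR = 0.002793 + 0.01900 + 0.6250 = 0.6468 K/W
Q = ΔT/ΣR = (1333 K − 296.2 K)/0.6468 = 1600 W

Q = 1600 W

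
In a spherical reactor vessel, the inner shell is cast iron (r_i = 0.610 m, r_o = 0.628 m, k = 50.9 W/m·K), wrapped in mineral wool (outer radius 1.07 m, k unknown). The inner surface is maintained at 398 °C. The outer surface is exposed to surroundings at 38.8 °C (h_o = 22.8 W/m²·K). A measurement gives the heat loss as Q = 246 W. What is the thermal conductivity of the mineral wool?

ΣR = ΔT/Q = |398 − 38.8|/246 = 1.460 K/W
Known resistances:
  R_cast iron = (1/0.610 − 1/0.628)/(4πk) = 0.04699/(4π·50.9) = 7.346×10^-5 K/W
  R_conv,out = 1/(4πr²h) = 1/(4π·1.07²·22.8) = 0.003049 K/W
R_mineral wool = ΣR − ΣR_known = 1.460 − 0.003122 = 1.457 K/W
(1/r₁−1/r₂)/(4πk) = 1.457 ⇒ k = 0.6578/(4π·1.457) = 0.0359 W/m·K

k = 0.0359 W/m·K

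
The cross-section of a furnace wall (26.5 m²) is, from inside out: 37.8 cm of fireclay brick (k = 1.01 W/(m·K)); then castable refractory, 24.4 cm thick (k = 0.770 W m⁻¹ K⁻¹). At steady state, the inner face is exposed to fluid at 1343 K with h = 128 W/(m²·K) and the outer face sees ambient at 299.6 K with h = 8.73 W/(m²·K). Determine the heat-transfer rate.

Resistance network (inner→outer):
  R_conv,in = 1/(hA) = 1/(128·26.5) = 2.948×10^-4 K/W
  R_fireclay brick = L/(kA) = 0.378/(1.01·26.5) = 0.01412 K/W
  R_castable refractory = L/(kA) = 0.244/(0.770·26.5) = 0.01196 K/W
  R_conv,out = 1/(hA) = 1/(8.73·26.5) = 0.004323 K/W
ΣR = 2.948×10^-4 + 0.01412 + 0.01196 + 0.004323 = 0.03070 K/W
Q = ΔT/ΣR = (1343 K − 299.6 K)/0.03070 = 34000 W

Q = 34000 W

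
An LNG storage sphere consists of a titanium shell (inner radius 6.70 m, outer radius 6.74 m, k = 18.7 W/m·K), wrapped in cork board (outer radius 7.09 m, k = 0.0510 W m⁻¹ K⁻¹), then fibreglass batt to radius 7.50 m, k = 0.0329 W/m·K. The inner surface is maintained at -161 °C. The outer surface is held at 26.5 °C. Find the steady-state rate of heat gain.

Treat each layer as a resistance in series:
  R_titanium = (1/6.70 − 1/6.74)/(4πk) = 8.858×10^-4/(4π·18.7) = 3.769×10^-6 K/W
  R_cork board = (1/6.74 − 1/7.09)/(4πk) = 0.007324/(4π·0.0510) = 0.01143 K/W
  R_fibreglass batt = (1/7.09 − 1/7.50)/(4πk) = 0.007710/(4π·0.0329) = 0.01865 K/W
ΣR = 3.769×10^-6 + 0.01143 + 0.01865 = 0.03008 K/W
Q = ΔT/ΣR = (-161 °C − 26.5 °C)/0.03008 = -6230 W
(Negative Q ⇒ heat flows inward; heat gain = 6230 W.)

Q = 6230 W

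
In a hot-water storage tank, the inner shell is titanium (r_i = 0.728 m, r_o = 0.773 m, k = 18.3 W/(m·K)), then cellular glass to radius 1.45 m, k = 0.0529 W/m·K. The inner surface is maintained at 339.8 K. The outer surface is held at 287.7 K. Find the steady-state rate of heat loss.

Series thermal resistances, inner to outer:
  R_titanium = (1/0.728 − 1/0.773)/(4πk) = 0.07997/(4π·18.3) = 3.477×10^-4 K/W
  R_cellular glass = (1/0.773 − 1/1.45)/(4πk) = 0.6040/(4π·0.0529) = 0.9086 K/W
ΣR = 3.477×10^-4 + 0.9086 = 0.9089 K/W
Q = ΔT/ΣR = (339.8 K − 287.7 K)/0.9089 = 57.3 W

Q = 57.3 W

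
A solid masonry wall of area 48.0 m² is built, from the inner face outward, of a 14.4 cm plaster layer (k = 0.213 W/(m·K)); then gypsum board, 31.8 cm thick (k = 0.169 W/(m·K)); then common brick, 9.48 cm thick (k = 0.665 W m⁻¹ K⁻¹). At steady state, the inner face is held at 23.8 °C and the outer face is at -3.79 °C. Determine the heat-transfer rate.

Q = 490 W

Series thermal resistances, inner to outer:
  R_plaster = L/(kA) = 0.144/(0.213·48.0) = 0.01408 K/W
  R_gypsum board = L/(kA) = 0.318/(0.169·48.0) = 0.03920 K/W
  R_common brick = L/(kA) = 0.0948/(0.665·48.0) = 0.002970 K/W
ΣR = 0.01408 + 0.03920 + 0.002970 = 0.05625 K/W
Q = ΔT/ΣR = (23.8 °C − -3.79 °C)/0.05625 = 490 W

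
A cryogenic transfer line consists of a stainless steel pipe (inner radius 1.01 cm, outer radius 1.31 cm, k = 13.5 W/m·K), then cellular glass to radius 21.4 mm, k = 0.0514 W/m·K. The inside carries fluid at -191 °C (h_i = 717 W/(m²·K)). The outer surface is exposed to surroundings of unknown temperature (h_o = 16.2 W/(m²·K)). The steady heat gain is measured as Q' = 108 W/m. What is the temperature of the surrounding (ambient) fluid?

T_out = 25.4 °C

Series resistances:
  R'_conv,in = 1/(2πr h) = 1/(2π·0.0101·717) = 0.02198 m·K/W
  R'_stainless steel = ln(0.0131/0.0101)/(2πk) = 0.2601/(2π·13.5) = 0.003066 m·K/W
  R'_cellular glass = ln(0.0214/0.0131)/(2πk) = 0.4908/(2π·0.0514) = 1.520 m·K/W
  R'_conv,out = 1/(2πr h) = 1/(2π·0.0214·16.2) = 0.4591 m·K/W
ΣR = 2.004 m·K/W
ΔT = Q'·ΣR = 108 × 2.004 = 216.4 K
Heat flows inward, so T_out = T_in + ΔT = -191 + 216.4 = 25.4 °C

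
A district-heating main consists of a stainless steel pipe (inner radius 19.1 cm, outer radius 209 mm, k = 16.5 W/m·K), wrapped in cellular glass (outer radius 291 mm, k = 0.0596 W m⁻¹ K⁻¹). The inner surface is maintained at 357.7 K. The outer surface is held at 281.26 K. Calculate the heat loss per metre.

Treat each layer as a resistance in series:
  R'_stainless steel = ln(0.209/0.191)/(2πk) = 0.09006/(2π·16.5) = 8.687×10^-4 m·K/W
  R'_cellular glass = ln(0.291/0.209)/(2πk) = 0.3310/(2π·0.0596) = 0.8839 m·K/W
ΣR = 8.687×10^-4 + 0.8839 = 0.8848 m·K/W
Q' = ΔT/ΣR = (357.7 K − 281.26 K)/0.8848 = 86.4 W/m

Q' = 86.4 W/m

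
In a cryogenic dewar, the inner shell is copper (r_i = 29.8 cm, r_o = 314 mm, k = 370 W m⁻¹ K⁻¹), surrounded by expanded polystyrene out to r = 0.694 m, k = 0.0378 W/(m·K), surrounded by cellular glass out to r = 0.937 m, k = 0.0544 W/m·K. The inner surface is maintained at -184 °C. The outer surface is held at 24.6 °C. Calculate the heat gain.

Resistance network (inner→outer):
  R_copper = (1/0.298 − 1/0.314)/(4πk) = 0.1710/(4π·370) = 3.678×10^-5 K/W
  R_expanded polystyrene = (1/0.314 − 1/0.694)/(4πk) = 1.744/(4π·0.0378) = 3.671 K/W
  R_cellular glass = (1/0.694 − 1/0.937)/(4πk) = 0.3737/(4π·0.0544) = 0.5466 K/W
ΣR = 3.678×10^-5 + 3.671 + 0.5466 = 4.218 K/W
Q = ΔT/ΣR = (-184 °C − 24.6 °C)/4.218 = -49.5 W
(Negative Q ⇒ heat flows inward; heat gain = 49.5 W.)

Q = 49.5 W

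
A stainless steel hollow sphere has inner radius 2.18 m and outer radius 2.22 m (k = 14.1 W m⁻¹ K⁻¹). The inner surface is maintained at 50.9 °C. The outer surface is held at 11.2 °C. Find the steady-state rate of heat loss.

Q = 8.51×10^5 W

Q = 4πk·ΔT/(1/r₁ − 1/r₂) = 4π × 14.1 × 39.7 / (1/2.18 − 1/2.22) = 8.51×10^5 W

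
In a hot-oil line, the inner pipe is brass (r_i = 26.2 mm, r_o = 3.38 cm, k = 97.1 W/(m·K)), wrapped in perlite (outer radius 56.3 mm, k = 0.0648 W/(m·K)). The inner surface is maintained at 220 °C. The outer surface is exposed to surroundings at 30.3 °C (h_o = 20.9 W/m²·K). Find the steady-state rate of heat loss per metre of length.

Treat each layer as a resistance in series:
  R'_brass = ln(0.0338/0.0262)/(2πk) = 0.2547/(2π·97.1) = 4.175×10^-4 m·K/W
  R'_perlite = ln(0.0563/0.0338)/(2πk) = 0.5102/(2π·0.0648) = 1.253 m·K/W
  R'_conv,out = 1/(2πr h) = 1/(2π·0.0563·20.9) = 0.1353 m·K/W
ΣR = 4.175×10^-4 + 1.253 + 0.1353 = 1.389 m·K/W
Q' = ΔT/ΣR = (220 °C − 30.3 °C)/1.389 = 137 W/m

Q' = 137 W/m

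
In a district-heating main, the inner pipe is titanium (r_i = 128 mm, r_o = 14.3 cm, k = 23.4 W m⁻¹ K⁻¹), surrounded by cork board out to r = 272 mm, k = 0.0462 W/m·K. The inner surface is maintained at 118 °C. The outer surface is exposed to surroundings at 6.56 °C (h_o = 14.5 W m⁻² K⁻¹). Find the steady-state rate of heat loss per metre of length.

Q' = 49.4 W/m

Resistance network (inner→outer):
  R'_titanium = ln(0.143/0.128)/(2πk) = 0.1108/(2π·23.4) = 7.537×10^-4 m·K/W
  R'_cork board = ln(0.272/0.143)/(2πk) = 0.6430/(2π·0.0462) = 2.215 m·K/W
  R'_conv,out = 1/(2πr h) = 1/(2π·0.272·14.5) = 0.04035 m·K/W
ΣR = 7.537×10^-4 + 2.215 + 0.04035 = 2.256 m·K/W
Q' = ΔT/ΣR = (118 °C − 6.56 °C)/2.256 = 49.4 W/m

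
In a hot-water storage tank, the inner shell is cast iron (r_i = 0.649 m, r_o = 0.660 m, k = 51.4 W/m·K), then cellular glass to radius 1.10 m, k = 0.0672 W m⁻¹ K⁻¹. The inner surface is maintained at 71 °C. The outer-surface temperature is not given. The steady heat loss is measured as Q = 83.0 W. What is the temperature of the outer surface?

T_out = 11.4 °C

Sum the resistances:
  R_cast iron = (1/0.649 − 1/0.660)/(4πk) = 0.02568/(4π·51.4) = 3.976×10^-5 K/W
  R_cellular glass = (1/0.660 − 1/1.10)/(4πk) = 0.6061/(4π·0.0672) = 0.7177 K/W
ΣR = 0.7177 K/W
ΔT = Q·ΣR = 83.0 × 0.7177 = 59.57 K
Heat flows outward, so T_out = T_in − ΔT = 71 − 59.57 = 11.4 °C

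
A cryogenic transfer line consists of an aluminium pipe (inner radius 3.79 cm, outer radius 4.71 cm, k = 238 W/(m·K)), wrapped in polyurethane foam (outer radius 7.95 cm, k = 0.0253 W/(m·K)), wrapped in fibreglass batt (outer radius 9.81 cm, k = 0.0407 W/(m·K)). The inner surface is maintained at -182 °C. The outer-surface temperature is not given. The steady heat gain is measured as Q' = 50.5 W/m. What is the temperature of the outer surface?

T_out = 25.8 °C

Sum the resistances:
  R'_aluminium = ln(0.0471/0.0379)/(2πk) = 0.2173/(2π·238) = 1.453×10^-4 m·K/W
  R'_polyurethane foam = ln(0.0795/0.0471)/(2πk) = 0.5235/(2π·0.0253) = 3.293 m·K/W
  R'_fibreglass batt = ln(0.0981/0.0795)/(2πk) = 0.2102/(2π·0.0407) = 0.8221 m·K/W
ΣR = 4.115 m·K/W
ΔT = Q'·ΣR = 50.5 × 4.115 = 207.8 K
Heat flows inward, so T_out = T_in + ΔT = -182 + 207.8 = 25.8 °C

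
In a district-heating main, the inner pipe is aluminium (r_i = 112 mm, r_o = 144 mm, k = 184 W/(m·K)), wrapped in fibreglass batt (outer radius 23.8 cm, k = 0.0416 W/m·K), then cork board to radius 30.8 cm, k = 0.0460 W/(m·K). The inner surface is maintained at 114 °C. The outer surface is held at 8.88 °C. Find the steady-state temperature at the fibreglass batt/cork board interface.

T = 42.2 °C

Treat each layer as a resistance in series:
  R'_aluminium = ln(0.144/0.112)/(2πk) = 0.2513/(2π·184) = 2.174×10^-4 m·K/W
  R'_fibreglass batt = ln(0.238/0.144)/(2πk) = 0.5025/(2π·0.0416) = 1.922 m·K/W
  R'_cork board = ln(0.308/0.238)/(2πk) = 0.2578/(2π·0.0460) = 0.8921 m·K/W
ΣR = 2.174×10^-4 + 1.922 + 0.8921 = 2.814 m·K/W
Q' = ΔT/ΣR = (114 °C − 8.88 °C)/2.814 = 37.36 W/m
From the inner boundary to the fibreglass batt/cork board interface, ΣR_partial = 1.922 m·K/W.
T_interface = T_in − Q'·ΣR_partial = 114 °C − (37.36)(1.922) = 42.2 °C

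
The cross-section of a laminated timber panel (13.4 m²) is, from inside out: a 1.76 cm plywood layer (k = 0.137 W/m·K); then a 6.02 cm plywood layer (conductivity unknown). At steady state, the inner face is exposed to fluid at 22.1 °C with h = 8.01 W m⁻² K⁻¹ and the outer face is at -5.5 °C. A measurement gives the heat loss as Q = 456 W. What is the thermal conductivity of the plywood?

k = 0.108 W/m·K

ΣR = ΔT/Q = |22.1 − -5.5|/456 = 0.06053 K/W
Known resistances:
  R_conv,in = 1/(hA) = 1/(8.01·13.4) = 0.009317 K/W
  R_plywood = L/(kA) = 0.0176/(0.137·13.4) = 0.009587 K/W
R_plywood = ΣR − ΣR_known = 0.06053 − 0.01890 = 0.04163 K/W
L/(kA) = 0.04163 ⇒ k = 0.0602/(0.04163·13.4) = 0.108 W/m·K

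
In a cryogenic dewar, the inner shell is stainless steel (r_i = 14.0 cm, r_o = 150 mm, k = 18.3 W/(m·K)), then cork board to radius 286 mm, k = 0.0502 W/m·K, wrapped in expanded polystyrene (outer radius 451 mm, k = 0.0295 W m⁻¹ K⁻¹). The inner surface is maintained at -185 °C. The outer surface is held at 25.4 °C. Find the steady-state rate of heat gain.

Series thermal resistances, inner to outer:
  R_stainless steel = (1/0.140 − 1/0.150)/(4πk) = 0.4762/(4π·18.3) = 0.002071 K/W
  R_cork board = (1/0.150 − 1/0.286)/(4πk) = 3.170/(4π·0.0502) = 5.025 K/W
  R_expanded polystyrene = (1/0.286 − 1/0.451)/(4πk) = 1.279/(4π·0.0295) = 3.451 K/W
ΣR = 0.002071 + 5.025 + 3.451 = 8.478 K/W
Q = ΔT/ΣR = (-185 °C − 25.4 °C)/8.478 = -24.8 W
(Negative Q ⇒ heat flows inward; heat gain = 24.8 W.)

Q = 24.8 W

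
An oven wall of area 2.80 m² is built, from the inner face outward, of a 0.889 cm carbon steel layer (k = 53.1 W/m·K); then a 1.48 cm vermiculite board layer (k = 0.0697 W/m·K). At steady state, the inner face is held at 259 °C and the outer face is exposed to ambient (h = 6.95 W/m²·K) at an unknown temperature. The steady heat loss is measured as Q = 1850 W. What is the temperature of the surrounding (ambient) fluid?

T_out = 23.5 °C

Series resistances:
  R_carbon steel = L/(kA) = 0.00889/(53.1·2.80) = 5.979×10^-5 K/W
  R_vermiculite board = L/(kA) = 0.0148/(0.0697·2.80) = 0.07584 K/W
  R_conv,out = 1/(hA) = 1/(6.95·2.80) = 0.05139 K/W
ΣR = 0.1273 K/W
ΔT = Q·ΣR = 1850 × 0.1273 = 235.5 K
Heat flows outward, so T_out = T_in − ΔT = 259 − 235.5 = 23.5 °C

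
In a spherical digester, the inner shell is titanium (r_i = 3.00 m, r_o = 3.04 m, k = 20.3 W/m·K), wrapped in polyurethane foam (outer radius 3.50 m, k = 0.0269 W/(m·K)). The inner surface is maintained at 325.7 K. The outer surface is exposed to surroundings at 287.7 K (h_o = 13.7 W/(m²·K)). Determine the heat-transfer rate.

Q = 296 W

Series thermal resistances, inner to outer:
  R_titanium = (1/3.00 − 1/3.04)/(4πk) = 0.004386/(4π·20.3) = 1.719×10^-5 K/W
  R_polyurethane foam = (1/3.04 − 1/3.50)/(4πk) = 0.04323/(4π·0.0269) = 0.1279 K/W
  R_conv,out = 1/(4πr²h) = 1/(4π·3.50²·13.7) = 4.742×10^-4 K/W
ΣR = 1.719×10^-5 + 0.1279 + 4.742×10^-4 = 0.1284 K/W
Q = ΔT/ΣR = (325.7 K − 287.7 K)/0.1284 = 296 W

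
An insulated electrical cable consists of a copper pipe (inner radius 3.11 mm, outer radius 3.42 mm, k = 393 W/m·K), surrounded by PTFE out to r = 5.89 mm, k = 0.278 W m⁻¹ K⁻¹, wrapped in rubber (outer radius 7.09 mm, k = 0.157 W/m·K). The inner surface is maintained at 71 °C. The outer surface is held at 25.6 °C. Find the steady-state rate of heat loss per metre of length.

Series thermal resistances, inner to outer:
  R'_copper = ln(0.00342/0.00311)/(2πk) = 0.09502/(2π·393) = 3.848×10^-5 m·K/W
  R'_PTFE = ln(0.00589/0.00342)/(2πk) = 0.5436/(2π·0.278) = 0.3112 m·K/W
  R'_rubber = ln(0.00709/0.00589)/(2πk) = 0.1854/(2π·0.157) = 0.1880 m·K/W
ΣR = 3.848×10^-5 + 0.3112 + 0.1880 = 0.4992 m·K/W
Q' = ΔT/ΣR = (71 °C − 25.6 °C)/0.4992 = 90.9 W/m

Q' = 90.9 W/m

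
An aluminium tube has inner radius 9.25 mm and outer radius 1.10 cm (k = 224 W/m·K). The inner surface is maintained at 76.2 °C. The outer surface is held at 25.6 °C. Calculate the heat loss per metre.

Q' = 4.11×10^5 W/m

Q' = 2πk·ΔT/ln(r₂/r₁) = 2π × 224 × 50.6 / ln(0.0110/0.00925) = 4.11×10^5 W/m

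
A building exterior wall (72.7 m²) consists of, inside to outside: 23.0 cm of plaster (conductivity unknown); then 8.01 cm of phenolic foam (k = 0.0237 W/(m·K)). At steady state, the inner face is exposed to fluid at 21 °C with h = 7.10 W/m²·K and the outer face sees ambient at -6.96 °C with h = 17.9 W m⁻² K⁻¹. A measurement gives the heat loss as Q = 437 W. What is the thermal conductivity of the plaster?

k = 0.214 W/m·K

ΣR = ΔT/Q = |21 − -6.96|/437 = 0.06398 K/W
Known resistances:
  R_conv,in = 1/(hA) = 1/(7.10·72.7) = 0.001937 K/W
  R_phenolic foam = L/(kA) = 0.0801/(0.0237·72.7) = 0.04649 K/W
  R_conv,out = 1/(hA) = 1/(17.9·72.7) = 7.684×10^-4 K/W
R_plaster = ΣR − ΣR_known = 0.06398 − 0.04920 = 0.01478 K/W
L/(kA) = 0.01478 ⇒ k = 0.230/(0.01478·72.7) = 0.214 W/m·K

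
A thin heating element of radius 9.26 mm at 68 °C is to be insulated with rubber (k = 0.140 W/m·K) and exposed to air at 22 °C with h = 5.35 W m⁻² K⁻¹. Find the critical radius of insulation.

r_cr = 2.62 cm

For a cylinder, r_cr = k_ins/h = 0.140/5.35 = 0.0262 m = 2.62 cm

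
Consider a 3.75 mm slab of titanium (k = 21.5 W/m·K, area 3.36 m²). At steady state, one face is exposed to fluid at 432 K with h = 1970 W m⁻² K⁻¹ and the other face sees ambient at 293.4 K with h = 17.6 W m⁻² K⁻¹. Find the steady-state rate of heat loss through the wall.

Q = 8.10 kW

Treat each layer as a resistance in series:
  R_conv,in = 1/(hA) = 1/(1970·3.36) = 1.511×10^-4 K/W
  R_titanium = L/(kA) = 0.00375/(21.5·3.36) = 5.191×10^-5 K/W
  R_conv,out = 1/(hA) = 1/(17.6·3.36) = 0.01691 K/W
ΣR = 1.511×10^-4 + 5.191×10^-5 + 0.01691 = 0.01711 K/W
Q = ΔT/ΣR = (432 K − 293.4 K)/0.01711 = 8100 W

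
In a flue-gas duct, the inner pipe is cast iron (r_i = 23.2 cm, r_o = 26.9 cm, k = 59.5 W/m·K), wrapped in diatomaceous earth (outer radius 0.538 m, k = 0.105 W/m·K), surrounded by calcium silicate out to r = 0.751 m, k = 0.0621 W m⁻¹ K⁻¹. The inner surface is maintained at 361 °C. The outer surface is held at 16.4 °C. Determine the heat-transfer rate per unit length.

Series thermal resistances, inner to outer:
  R'_cast iron = ln(0.269/0.232)/(2πk) = 0.1480/(2π·59.5) = 3.958×10^-4 m·K/W
  R'_diatomaceous earth = ln(0.538/0.269)/(2πk) = 0.6931/(2π·0.105) = 1.051 m·K/W
  R'_calcium silicate = ln(0.751/0.538)/(2πk) = 0.3335/(2π·0.0621) = 0.8548 m·K/W
ΣR = 3.958×10^-4 + 1.051 + 0.8548 = 1.906 m·K/W
Q' = ΔT/ΣR = (361 °C − 16.4 °C)/1.906 = 181 W/m

Q' = 181 W/m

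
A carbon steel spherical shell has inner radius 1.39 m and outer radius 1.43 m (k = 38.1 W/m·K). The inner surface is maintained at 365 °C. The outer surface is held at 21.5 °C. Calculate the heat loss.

Q = 4πk·ΔT/(1/r₁ − 1/r₂) = 4π × 38.1 × 343.5 / (1/1.39 − 1/1.43) = 8.17×10^6 W

Q = 8.17×10^6 W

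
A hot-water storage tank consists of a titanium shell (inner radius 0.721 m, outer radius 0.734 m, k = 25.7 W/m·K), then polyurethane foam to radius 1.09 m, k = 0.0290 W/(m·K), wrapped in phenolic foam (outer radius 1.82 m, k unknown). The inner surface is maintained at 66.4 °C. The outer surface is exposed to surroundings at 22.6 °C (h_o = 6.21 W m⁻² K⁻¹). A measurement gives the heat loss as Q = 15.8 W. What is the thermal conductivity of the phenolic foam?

ΣR = ΔT/Q = |66.4 − 22.6|/15.8 = 2.772 K/W
Known resistances:
  R_titanium = (1/0.721 − 1/0.734)/(4πk) = 0.02456/(4π·25.7) = 7.606×10^-5 K/W
  R_polyurethane foam = (1/0.734 − 1/1.09)/(4πk) = 0.4450/(4π·0.0290) = 1.221 K/W
  R_conv,out = 1/(4πr²h) = 1/(4π·1.82²·6.21) = 0.003869 K/W
R_phenolic foam = ΣR − ΣR_known = 2.772 − 1.225 = 1.547 K/W
(1/r₁−1/r₂)/(4πk) = 1.547 ⇒ k = 0.3680/(4π·1.547) = 0.0189 W/m·K

k = 0.0189 W/m·K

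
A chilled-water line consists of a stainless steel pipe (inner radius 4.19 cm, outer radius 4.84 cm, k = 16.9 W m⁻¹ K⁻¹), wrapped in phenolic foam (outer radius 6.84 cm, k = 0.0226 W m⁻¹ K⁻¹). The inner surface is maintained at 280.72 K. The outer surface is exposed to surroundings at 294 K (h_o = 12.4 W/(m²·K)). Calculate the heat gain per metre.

Series thermal resistances, inner to outer:
  R'_stainless steel = ln(0.0484/0.0419)/(2πk) = 0.1442/(2π·16.9) = 0.001358 m·K/W
  R'_phenolic foam = ln(0.0684/0.0484)/(2πk) = 0.3459/(2π·0.0226) = 2.436 m·K/W
  R'_conv,out = 1/(2πr h) = 1/(2π·0.0684·12.4) = 0.1876 m·K/W
ΣR = 0.001358 + 2.436 + 0.1876 = 2.625 m·K/W
Q' = ΔT/ΣR = (280.72 K − 294 K)/2.625 = -5.06 W/m
(Negative Q' ⇒ heat flows inward; heat gain = 5.06 W/m.)

Q' = 5.06 W/m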